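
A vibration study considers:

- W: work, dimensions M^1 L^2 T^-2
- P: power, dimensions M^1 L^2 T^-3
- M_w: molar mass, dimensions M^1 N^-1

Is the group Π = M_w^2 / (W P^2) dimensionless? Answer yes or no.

Sum the exponent of each base dimension across the product:
  M: −[W]_M − 2·[P]_M + 2·[M_w]_M = −(1) − 2·(1) + 2·(1) = -1
  L: −[W]_L − 2·[P]_L + 2·[M_w]_L = −(2) − 2·(2) + 2·(0) = -6
  T: −[W]_T − 2·[P]_T + 2·[M_w]_T = −(-2) − 2·(-3) + 2·(0) = 8
  N: −[W]_N − 2·[P]_N + 2·[M_w]_N = −(0) − 2·(0) + 2·(-1) = -2
Net dimensions [M⁻¹ L⁻⁶ T⁸ N⁻²] ≠ [1] — not dimensionless.

no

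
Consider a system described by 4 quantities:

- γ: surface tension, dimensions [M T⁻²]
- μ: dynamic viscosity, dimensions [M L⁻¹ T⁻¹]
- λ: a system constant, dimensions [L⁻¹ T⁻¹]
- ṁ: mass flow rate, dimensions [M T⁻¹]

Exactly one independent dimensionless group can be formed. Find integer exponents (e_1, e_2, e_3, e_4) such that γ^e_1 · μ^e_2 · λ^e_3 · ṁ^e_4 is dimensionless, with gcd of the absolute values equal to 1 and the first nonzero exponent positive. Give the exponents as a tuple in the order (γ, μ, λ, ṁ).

M: e_1·(1) + e_2·(1) + e_3·(0) + e_4·(1) = 0
L: e_1·(0) + e_2·(-1) + e_3·(-1) + e_4·(0) = 0
T: e_1·(-2) + e_2·(-1) + e_3·(-1) + e_4·(-1) = 0
Solving this homogeneous linear system for the smallest-integer solution (first nonzero entry positive) gives (1, 1, -1, -2).

(1, 1, -1, -2)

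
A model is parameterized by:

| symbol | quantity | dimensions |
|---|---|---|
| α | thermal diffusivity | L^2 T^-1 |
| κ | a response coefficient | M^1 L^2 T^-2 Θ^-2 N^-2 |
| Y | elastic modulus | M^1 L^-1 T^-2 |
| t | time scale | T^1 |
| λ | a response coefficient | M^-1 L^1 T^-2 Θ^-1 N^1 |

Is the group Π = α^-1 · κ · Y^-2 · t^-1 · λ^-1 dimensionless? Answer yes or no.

no

Sum the exponent of each base dimension across the product:
  M: −[α]_M + [κ]_M − 2·[Y]_M − [t]_M − [λ]_M = −(0) + (1) − 2·(1) − (0) − (-1) = 0
  L: −[α]_L + [κ]_L − 2·[Y]_L − [t]_L − [λ]_L = −(2) + (2) − 2·(-1) − (0) − (1) = 1
  T: −[α]_T + [κ]_T − 2·[Y]_T − [t]_T − [λ]_T = −(-1) + (-2) − 2·(-2) − (1) − (-2) = 4
  Θ: −[α]_Θ + [κ]_Θ − 2·[Y]_Θ − [t]_Θ − [λ]_Θ = −(0) + (-2) − 2·(0) − (0) − (-1) = -1
  N: −[α]_N + [κ]_N − 2·[Y]_N − [t]_N − [λ]_N = −(0) + (-2) − 2·(0) − (0) − (1) = -3
Net dimensions [L T⁴ Θ⁻¹ N⁻³] ≠ [1] — not dimensionless.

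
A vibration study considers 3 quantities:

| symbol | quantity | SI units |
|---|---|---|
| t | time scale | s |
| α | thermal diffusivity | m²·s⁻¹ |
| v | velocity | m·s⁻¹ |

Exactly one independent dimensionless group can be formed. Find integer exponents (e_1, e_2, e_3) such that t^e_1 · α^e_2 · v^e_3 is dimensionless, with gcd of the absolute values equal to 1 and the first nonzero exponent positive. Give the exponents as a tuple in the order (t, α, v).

(1, -1, 2)

L: e_1·(0) + e_2·(2) + e_3·(1) = 0
T: e_1·(1) + e_2·(-1) + e_3·(-1) = 0
Solving this homogeneous linear system for the smallest-integer solution (first nonzero entry positive) gives (1, -1, 2).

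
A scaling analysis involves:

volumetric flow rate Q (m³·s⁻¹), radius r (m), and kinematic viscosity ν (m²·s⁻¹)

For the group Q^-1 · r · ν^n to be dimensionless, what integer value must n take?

Balance the L exponent: (2)·n from ν, plus −(3) + (1) = -2 from the rest, must sum to zero.
2n − 2 = 0, so n = 1.

1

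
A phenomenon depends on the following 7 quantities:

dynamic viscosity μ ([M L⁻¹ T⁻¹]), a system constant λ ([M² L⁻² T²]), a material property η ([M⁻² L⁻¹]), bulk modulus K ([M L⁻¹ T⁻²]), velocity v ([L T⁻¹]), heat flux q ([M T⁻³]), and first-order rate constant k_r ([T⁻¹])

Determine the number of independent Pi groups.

4

There are 7 variables and 3 base dimensions (M, L, T).
The dimension matrix has rank 3.
Independent dimensionless groups: 7 − 3 = 4.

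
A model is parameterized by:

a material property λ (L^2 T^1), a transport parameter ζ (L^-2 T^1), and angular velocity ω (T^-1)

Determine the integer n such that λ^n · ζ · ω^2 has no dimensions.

Balance the L exponent: (2)·n from λ, plus (-2) + 2·(0) = -2 from the rest, must sum to zero.
2n − 2 = 0, so n = 1.

1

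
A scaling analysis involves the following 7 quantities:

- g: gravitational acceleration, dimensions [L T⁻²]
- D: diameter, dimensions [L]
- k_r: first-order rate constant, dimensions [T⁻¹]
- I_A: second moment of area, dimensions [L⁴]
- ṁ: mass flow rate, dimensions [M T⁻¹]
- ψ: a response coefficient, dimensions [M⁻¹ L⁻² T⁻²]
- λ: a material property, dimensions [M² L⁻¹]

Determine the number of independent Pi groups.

4

There are 7 variables and 3 base dimensions (M, L, T).
The dimension matrix has rank 3.
Independent dimensionless groups: 7 − 3 = 4.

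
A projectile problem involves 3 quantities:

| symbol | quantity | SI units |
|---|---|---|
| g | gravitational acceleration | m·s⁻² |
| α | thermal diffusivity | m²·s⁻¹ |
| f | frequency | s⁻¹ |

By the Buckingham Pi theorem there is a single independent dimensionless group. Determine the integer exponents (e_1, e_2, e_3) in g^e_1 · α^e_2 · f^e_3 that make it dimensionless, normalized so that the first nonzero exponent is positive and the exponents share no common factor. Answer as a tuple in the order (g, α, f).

L: e_1·(1) + e_2·(2) + e_3·(0) = 0
T: e_1·(-2) + e_2·(-1) + e_3·(-1) = 0
Solving this homogeneous linear system for the smallest-integer solution (first nonzero entry positive) gives (2, -1, -3).

(2, -1, -3)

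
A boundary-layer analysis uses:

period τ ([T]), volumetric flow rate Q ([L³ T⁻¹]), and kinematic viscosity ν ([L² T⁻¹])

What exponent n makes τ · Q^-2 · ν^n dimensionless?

Balance the L exponent: (2)·n from ν, plus (0) − 2·(3) = -6 from the rest, must sum to zero.
2n − 6 = 0, so n = 3.

3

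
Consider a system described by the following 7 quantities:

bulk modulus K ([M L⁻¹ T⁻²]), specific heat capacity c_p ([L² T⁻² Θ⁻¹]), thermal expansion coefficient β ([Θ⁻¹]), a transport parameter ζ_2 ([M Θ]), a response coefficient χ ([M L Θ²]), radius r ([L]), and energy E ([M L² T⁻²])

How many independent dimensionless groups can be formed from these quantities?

There are 7 variables and 4 base dimensions (M, L, T, Θ).
The dimension matrix has rank 4.
Independent dimensionless groups: 7 − 4 = 3.

3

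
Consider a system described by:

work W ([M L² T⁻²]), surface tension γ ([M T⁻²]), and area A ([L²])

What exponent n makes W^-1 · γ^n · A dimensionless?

1

Balance the M exponent: (1)·n from γ, plus −(1) + (0) = -1 from the rest, must sum to zero.
n − 1 = 0, so n = 1.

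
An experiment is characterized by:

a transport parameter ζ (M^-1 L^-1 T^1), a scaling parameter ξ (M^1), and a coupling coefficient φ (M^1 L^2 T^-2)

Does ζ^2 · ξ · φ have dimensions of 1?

yes

Sum the exponent of each base dimension across the product:
  M: 2·[ζ]_M + [ξ]_M + [φ]_M = 2·(-1) + (1) + (1) = 0
  L: 2·[ζ]_L + [ξ]_L + [φ]_L = 2·(-1) + (0) + (2) = 0
  T: 2·[ζ]_T + [ξ]_T + [φ]_T = 2·(1) + (0) + (-2) = 0
All base exponents vanish — dimensionless.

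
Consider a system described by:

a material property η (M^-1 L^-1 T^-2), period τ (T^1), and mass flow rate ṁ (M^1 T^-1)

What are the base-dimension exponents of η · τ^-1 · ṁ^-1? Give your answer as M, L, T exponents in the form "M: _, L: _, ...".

M: -2, L: -1, T: -2

Collect each base-dimension exponent across the product:
  M: (-1) − (0) − (1) = -2
  L: (-1) − (0) − (0) = -1
  T: (-2) − (1) − (-1) = -2
So the dimensions are [M⁻² L⁻¹ T⁻²].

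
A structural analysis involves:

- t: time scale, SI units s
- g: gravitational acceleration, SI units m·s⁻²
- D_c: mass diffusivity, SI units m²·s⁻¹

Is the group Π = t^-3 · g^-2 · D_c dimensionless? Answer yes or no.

Sum the exponent of each base dimension across the product:
  M: −3·[t]_M − 2·[g]_M + [D_c]_M = −3·(0) − 2·(0) + (0) = 0
  L: −3·[t]_L − 2·[g]_L + [D_c]_L = −3·(0) − 2·(1) + (2) = 0
  T: −3·[t]_T − 2·[g]_T + [D_c]_T = −3·(1) − 2·(-2) + (-1) = 0
All base exponents vanish — dimensionless.

yes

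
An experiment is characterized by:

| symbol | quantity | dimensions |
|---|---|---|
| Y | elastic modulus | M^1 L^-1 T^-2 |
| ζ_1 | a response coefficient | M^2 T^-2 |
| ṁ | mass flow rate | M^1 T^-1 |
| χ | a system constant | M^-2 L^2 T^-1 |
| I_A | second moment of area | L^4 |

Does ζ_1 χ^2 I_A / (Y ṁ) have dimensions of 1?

no

Sum the exponent of each base dimension across the product:
  M: −[Y]_M + [ζ_1]_M − [ṁ]_M + 2·[χ]_M + [I_A]_M = −(1) + (2) − (1) + 2·(-2) + (0) = -4
  L: −[Y]_L + [ζ_1]_L − [ṁ]_L + 2·[χ]_L + [I_A]_L = −(-1) + (0) − (0) + 2·(2) + (4) = 9
  T: −[Y]_T + [ζ_1]_T − [ṁ]_T + 2·[χ]_T + [I_A]_T = −(-2) + (-2) − (-1) + 2·(-1) + (0) = -1
Net dimensions [M⁻⁴ L⁹ T⁻¹] ≠ [1] — not dimensionless.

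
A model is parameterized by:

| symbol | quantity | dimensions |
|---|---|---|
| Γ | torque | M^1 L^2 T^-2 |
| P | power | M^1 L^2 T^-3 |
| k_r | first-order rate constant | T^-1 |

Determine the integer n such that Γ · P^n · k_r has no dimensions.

Balance the M exponent: (1)·n from P, plus (1) + (0) = 1 from the rest, must sum to zero.
n + 1 = 0, so n = -1.

-1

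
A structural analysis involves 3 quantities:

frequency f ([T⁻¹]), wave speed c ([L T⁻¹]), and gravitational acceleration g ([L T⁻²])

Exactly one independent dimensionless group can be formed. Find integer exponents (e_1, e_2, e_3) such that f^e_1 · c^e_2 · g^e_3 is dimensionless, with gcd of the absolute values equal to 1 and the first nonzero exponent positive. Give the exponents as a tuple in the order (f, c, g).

(1, 1, -1)

L: e_1·(0) + e_2·(1) + e_3·(1) = 0
T: e_1·(-1) + e_2·(-1) + e_3·(-2) = 0
Solving this homogeneous linear system for the smallest-integer solution (first nonzero entry positive) gives (1, 1, -1).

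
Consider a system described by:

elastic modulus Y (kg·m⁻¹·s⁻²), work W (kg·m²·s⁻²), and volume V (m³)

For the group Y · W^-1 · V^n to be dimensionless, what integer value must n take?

1

Balance the L exponent: (3)·n from V, plus (-1) − (2) = -3 from the rest, must sum to zero.
3n − 3 = 0, so n = 1.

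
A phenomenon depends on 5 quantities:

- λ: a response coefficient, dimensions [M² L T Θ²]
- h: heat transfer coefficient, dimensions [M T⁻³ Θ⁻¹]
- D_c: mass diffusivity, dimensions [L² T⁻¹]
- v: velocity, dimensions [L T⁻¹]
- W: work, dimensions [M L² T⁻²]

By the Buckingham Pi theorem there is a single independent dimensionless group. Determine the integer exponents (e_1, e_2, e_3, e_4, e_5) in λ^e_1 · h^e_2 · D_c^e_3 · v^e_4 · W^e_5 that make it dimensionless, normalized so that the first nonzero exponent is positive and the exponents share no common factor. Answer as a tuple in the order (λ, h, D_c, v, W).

M: e_1·(2) + e_2·(1) + e_3·(0) + e_4·(0) + e_5·(1) = 0
L: e_1·(1) + e_2·(0) + e_3·(2) + e_4·(1) + e_5·(2) = 0
T: e_1·(1) + e_2·(-3) + e_3·(-1) + e_4·(-1) + e_5·(-2) = 0
Θ: e_1·(2) + e_2·(-1) + e_3·(0) + e_4·(0) + e_5·(0) = 0
Solving this homogeneous linear system for the smallest-integer solution (first nonzero entry positive) gives (1, 2, 4, -1, -4).

(1, 2, 4, -1, -4)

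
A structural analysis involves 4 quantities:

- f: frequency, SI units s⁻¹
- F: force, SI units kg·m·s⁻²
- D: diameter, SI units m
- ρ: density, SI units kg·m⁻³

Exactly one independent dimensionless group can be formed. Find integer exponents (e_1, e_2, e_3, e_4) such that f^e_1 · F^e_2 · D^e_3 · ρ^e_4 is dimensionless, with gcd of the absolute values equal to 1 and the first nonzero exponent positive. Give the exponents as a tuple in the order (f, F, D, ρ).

(2, -1, 4, 1)

M: e_1·(0) + e_2·(1) + e_3·(0) + e_4·(1) = 0
L: e_1·(0) + e_2·(1) + e_3·(1) + e_4·(-3) = 0
T: e_1·(-1) + e_2·(-2) + e_3·(0) + e_4·(0) = 0
Solving this homogeneous linear system for the smallest-integer solution (first nonzero entry positive) gives (2, -1, 4, 1).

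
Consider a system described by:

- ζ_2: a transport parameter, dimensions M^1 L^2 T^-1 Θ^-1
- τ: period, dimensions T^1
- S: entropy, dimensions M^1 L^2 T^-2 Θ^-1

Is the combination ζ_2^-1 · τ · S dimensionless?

yes

Sum the exponent of each base dimension across the product:
  M: −[ζ_2]_M + [τ]_M + [S]_M = −(1) + (0) + (1) = 0
  L: −[ζ_2]_L + [τ]_L + [S]_L = −(2) + (0) + (2) = 0
  T: −[ζ_2]_T + [τ]_T + [S]_T = −(-1) + (1) + (-2) = 0
  Θ: −[ζ_2]_Θ + [τ]_Θ + [S]_Θ = −(-1) + (0) + (-1) = 0
All base exponents vanish — dimensionless.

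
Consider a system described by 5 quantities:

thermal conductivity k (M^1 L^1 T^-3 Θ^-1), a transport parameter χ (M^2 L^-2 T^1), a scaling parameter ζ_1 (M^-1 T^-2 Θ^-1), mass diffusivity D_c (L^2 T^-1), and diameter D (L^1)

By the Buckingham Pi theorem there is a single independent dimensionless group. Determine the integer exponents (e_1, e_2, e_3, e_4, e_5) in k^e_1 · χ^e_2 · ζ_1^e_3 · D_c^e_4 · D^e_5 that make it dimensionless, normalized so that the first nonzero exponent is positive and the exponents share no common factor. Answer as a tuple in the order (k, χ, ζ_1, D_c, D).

M: e_1·(1) + e_2·(2) + e_3·(-1) + e_4·(0) + e_5·(0) = 0
L: e_1·(1) + e_2·(-2) + e_3·(0) + e_4·(2) + e_5·(1) = 0
T: e_1·(-3) + e_2·(1) + e_3·(-2) + e_4·(-1) + e_5·(0) = 0
Θ: e_1·(-1) + e_2·(0) + e_3·(-1) + e_4·(0) + e_5·(0) = 0
Solving this homogeneous linear system for the smallest-integer solution (first nonzero entry positive) gives (1, -1, -1, -2, 1).

(1, -1, -1, -2, 1)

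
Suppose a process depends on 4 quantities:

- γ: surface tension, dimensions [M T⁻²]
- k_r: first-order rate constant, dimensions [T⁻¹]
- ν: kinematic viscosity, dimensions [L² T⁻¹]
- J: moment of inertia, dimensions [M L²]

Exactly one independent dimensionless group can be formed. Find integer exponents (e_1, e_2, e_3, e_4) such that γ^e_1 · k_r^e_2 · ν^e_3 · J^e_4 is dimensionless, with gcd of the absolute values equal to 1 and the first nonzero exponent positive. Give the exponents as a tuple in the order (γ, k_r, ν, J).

M: e_1·(1) + e_2·(0) + e_3·(0) + e_4·(1) = 0
L: e_1·(0) + e_2·(0) + e_3·(2) + e_4·(2) = 0
T: e_1·(-2) + e_2·(-1) + e_3·(-1) + e_4·(0) = 0
Solving this homogeneous linear system for the smallest-integer solution (first nonzero entry positive) gives (1, -3, 1, -1).

(1, -3, 1, -1)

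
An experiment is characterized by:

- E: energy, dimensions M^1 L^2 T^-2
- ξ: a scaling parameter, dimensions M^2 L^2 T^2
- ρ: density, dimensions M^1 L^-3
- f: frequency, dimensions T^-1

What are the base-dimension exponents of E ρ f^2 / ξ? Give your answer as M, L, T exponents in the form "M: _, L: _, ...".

Collect each base-dimension exponent across the product:
  M: (1) − (2) + (1) + 2·(0) = 0
  L: (2) − (2) + (-3) + 2·(0) = -3
  T: (-2) − (2) + (0) + 2·(-1) = -6
So the dimensions are [L⁻³ T⁻⁶].

M: 0, L: -3, T: -6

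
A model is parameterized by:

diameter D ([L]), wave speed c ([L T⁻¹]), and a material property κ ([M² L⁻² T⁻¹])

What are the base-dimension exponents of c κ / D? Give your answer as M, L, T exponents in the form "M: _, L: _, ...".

Collect each base-dimension exponent across the product:
  M: −(0) + (0) + (2) = 2
  L: −(1) + (1) + (-2) = -2
  T: −(0) + (-1) + (-1) = -2
So the dimensions are [M² L⁻² T⁻²].

M: 2, L: -2, T: -2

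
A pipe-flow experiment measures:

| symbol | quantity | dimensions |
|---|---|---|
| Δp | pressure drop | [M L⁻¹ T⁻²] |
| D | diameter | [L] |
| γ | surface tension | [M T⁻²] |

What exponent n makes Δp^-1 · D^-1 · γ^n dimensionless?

Balance the M exponent: (1)·n from γ, plus −(1) − (0) = -1 from the rest, must sum to zero.
n − 1 = 0, so n = 1.

1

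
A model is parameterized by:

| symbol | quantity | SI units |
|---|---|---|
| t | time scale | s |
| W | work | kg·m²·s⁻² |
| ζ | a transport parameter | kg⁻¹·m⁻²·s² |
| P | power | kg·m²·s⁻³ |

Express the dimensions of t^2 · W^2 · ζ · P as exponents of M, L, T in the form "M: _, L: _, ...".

M: 2, L: 4, T: -3

Collect each base-dimension exponent across the product:
  M: 2·(0) + 2·(1) + (-1) + (1) = 2
  L: 2·(0) + 2·(2) + (-2) + (2) = 4
  T: 2·(1) + 2·(-2) + (2) + (-3) = -3
So the dimensions are [M² L⁴ T⁻³].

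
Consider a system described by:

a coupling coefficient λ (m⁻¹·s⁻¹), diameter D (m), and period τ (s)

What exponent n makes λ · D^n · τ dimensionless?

Balance the L exponent: (1)·n from D, plus (-1) + (0) = -1 from the rest, must sum to zero.
n − 1 = 0, so n = 1.

1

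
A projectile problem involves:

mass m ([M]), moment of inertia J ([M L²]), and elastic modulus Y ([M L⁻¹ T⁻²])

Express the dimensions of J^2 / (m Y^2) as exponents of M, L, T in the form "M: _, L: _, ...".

Collect each base-dimension exponent across the product:
  M: −(1) + 2·(1) − 2·(1) = -1
  L: −(0) + 2·(2) − 2·(-1) = 6
  T: −(0) + 2·(0) − 2·(-2) = 4
So the dimensions are [M⁻¹ L⁶ T⁴].

M: -1, L: 6, T: 4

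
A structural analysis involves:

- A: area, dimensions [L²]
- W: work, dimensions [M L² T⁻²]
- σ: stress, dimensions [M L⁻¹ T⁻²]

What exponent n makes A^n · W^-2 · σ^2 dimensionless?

3

Balance the L exponent: (2)·n from A, plus −2·(2) + 2·(-1) = -6 from the rest, must sum to zero.
2n − 6 = 0, so n = 3.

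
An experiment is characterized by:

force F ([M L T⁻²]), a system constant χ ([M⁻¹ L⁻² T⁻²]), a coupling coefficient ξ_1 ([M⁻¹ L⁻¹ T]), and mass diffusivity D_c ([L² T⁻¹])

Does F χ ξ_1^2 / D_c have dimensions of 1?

Sum the exponent of each base dimension across the product:
  M: [F]_M + [χ]_M + 2·[ξ_1]_M − [D_c]_M = (1) + (-1) + 2·(-1) − (0) = -2
  L: [F]_L + [χ]_L + 2·[ξ_1]_L − [D_c]_L = (1) + (-2) + 2·(-1) − (2) = -5
  T: [F]_T + [χ]_T + 2·[ξ_1]_T − [D_c]_T = (-2) + (-2) + 2·(1) − (-1) = -1
Net dimensions [M⁻² L⁻⁵ T⁻¹] ≠ [1] — not dimensionless.

no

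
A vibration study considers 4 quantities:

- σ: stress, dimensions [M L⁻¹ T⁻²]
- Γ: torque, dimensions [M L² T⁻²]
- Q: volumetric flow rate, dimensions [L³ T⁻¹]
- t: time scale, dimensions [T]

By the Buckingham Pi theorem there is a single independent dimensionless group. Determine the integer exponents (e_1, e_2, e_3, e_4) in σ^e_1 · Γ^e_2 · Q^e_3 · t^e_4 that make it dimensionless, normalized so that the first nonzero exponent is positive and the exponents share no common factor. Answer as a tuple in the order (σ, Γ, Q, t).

(1, -1, 1, 1)

M: e_1·(1) + e_2·(1) + e_3·(0) + e_4·(0) = 0
L: e_1·(-1) + e_2·(2) + e_3·(3) + e_4·(0) = 0
T: e_1·(-2) + e_2·(-2) + e_3·(-1) + e_4·(1) = 0
Solving this homogeneous linear system for the smallest-integer solution (first nonzero entry positive) gives (1, -1, 1, 1).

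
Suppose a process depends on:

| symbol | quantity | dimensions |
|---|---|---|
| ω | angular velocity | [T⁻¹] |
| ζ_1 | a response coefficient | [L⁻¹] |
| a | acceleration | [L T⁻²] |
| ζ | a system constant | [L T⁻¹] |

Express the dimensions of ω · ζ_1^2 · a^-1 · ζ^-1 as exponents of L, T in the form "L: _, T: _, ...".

Collect each base-dimension exponent across the product:
  L: (0) + 2·(-1) − (1) − (1) = -4
  T: (-1) + 2·(0) − (-2) − (-1) = 2
So the dimensions are [L⁻⁴ T²].

L: -4, T: 2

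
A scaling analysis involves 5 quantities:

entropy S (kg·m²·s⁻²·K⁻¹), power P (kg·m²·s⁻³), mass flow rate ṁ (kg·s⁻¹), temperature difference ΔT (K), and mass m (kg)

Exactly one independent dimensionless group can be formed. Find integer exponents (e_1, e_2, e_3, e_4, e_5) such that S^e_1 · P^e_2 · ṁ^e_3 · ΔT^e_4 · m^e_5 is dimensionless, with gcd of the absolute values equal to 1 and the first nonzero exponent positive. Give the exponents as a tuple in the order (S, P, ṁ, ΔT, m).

M: e_1·(1) + e_2·(1) + e_3·(1) + e_4·(0) + e_5·(1) = 0
L: e_1·(2) + e_2·(2) + e_3·(0) + e_4·(0) + e_5·(0) = 0
T: e_1·(-2) + e_2·(-3) + e_3·(-1) + e_4·(0) + e_5·(0) = 0
Θ: e_1·(-1) + e_2·(0) + e_3·(0) + e_4·(1) + e_5·(0) = 0
Solving this homogeneous linear system for the smallest-integer solution (first nonzero entry positive) gives (1, -1, 1, 1, -1).

(1, -1, 1, 1, -1)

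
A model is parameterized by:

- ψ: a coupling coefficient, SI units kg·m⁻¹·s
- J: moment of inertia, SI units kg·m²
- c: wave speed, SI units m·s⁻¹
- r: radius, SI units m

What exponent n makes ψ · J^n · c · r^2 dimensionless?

Balance the M exponent: (1)·n from J, plus (1) + (0) + 2·(0) = 1 from the rest, must sum to zero.
n + 1 = 0, so n = -1.

-1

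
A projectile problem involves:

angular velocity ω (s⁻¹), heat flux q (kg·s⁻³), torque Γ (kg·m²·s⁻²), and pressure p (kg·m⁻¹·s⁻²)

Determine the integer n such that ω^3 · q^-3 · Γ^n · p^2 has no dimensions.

1

Balance the M exponent: (1)·n from Γ, plus 3·(0) − 3·(1) + 2·(1) = -1 from the rest, must sum to zero.
n − 1 = 0, so n = 1.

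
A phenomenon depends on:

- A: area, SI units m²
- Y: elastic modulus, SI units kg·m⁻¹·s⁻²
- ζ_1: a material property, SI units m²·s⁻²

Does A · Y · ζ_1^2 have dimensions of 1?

no

Sum the exponent of each base dimension across the product:
  M: [A]_M + [Y]_M + 2·[ζ_1]_M = (0) + (1) + 2·(0) = 1
  L: [A]_L + [Y]_L + 2·[ζ_1]_L = (2) + (-1) + 2·(2) = 5
  T: [A]_T + [Y]_T + 2·[ζ_1]_T = (0) + (-2) + 2·(-2) = -6
Net dimensions [M L⁵ T⁻⁶] ≠ [1] — not dimensionless.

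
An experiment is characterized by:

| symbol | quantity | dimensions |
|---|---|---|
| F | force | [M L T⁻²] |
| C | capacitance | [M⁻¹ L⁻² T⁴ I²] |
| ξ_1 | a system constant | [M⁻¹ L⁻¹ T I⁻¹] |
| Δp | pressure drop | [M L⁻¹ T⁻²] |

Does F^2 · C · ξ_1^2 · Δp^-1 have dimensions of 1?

Sum the exponent of each base dimension across the product:
  M: 2·[F]_M + [C]_M + 2·[ξ_1]_M − [Δp]_M = 2·(1) + (-1) + 2·(-1) − (1) = -2
  L: 2·[F]_L + [C]_L + 2·[ξ_1]_L − [Δp]_L = 2·(1) + (-2) + 2·(-1) − (-1) = -1
  T: 2·[F]_T + [C]_T + 2·[ξ_1]_T − [Δp]_T = 2·(-2) + (4) + 2·(1) − (-2) = 4
  I: 2·[F]_I + [C]_I + 2·[ξ_1]_I − [Δp]_I = 2·(0) + (2) + 2·(-1) − (0) = 0
Net dimensions [M⁻² L⁻¹ T⁴] ≠ [1] — not dimensionless.

no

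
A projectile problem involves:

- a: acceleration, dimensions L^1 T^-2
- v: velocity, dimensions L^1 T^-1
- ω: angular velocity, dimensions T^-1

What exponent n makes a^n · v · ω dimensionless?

Balance the L exponent: (1)·n from a, plus (1) + (0) = 1 from the rest, must sum to zero.
n + 1 = 0, so n = -1.

-1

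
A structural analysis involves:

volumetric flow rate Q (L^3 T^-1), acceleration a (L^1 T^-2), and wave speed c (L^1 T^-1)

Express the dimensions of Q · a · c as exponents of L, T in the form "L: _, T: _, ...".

L: 5, T: -4

Collect each base-dimension exponent across the product:
  L: (3) + (1) + (1) = 5
  T: (-1) + (-2) + (-1) = -4
So the dimensions are [L⁵ T⁻⁴].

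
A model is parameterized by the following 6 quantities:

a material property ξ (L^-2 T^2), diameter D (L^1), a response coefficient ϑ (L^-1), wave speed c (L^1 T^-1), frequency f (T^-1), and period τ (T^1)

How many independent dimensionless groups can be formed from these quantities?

There are 6 variables and 2 base dimensions (L, T).
The dimension matrix has rank 2.
Independent dimensionless groups: 6 − 2 = 4.

4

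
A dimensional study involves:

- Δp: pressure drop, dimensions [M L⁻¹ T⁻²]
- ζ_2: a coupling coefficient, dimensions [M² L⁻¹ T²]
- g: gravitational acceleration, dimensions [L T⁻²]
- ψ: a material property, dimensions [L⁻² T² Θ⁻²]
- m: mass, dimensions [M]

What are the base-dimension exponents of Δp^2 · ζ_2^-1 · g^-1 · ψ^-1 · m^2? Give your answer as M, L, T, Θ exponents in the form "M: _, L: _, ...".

M: 2, L: 0, T: -6, Θ: 2

Collect each base-dimension exponent across the product:
  M: 2·(1) − (2) − (0) − (0) + 2·(1) = 2
  L: 2·(-1) − (-1) − (1) − (-2) + 2·(0) = 0
  T: 2·(-2) − (2) − (-2) − (2) + 2·(0) = -6
  Θ: 2·(0) − (0) − (0) − (-2) + 2·(0) = 2
So the dimensions are [M² T⁻⁶ Θ²].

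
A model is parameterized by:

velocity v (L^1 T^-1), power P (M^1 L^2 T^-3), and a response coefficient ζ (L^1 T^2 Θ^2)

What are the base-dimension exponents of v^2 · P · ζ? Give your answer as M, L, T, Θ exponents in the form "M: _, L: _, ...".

M: 1, L: 5, T: -3, Θ: 2

Collect each base-dimension exponent across the product:
  M: 2·(0) + (1) + (0) = 1
  L: 2·(1) + (2) + (1) = 5
  T: 2·(-1) + (-3) + (2) = -3
  Θ: 2·(0) + (0) + (2) = 2
So the dimensions are [M L⁵ T⁻³ Θ²].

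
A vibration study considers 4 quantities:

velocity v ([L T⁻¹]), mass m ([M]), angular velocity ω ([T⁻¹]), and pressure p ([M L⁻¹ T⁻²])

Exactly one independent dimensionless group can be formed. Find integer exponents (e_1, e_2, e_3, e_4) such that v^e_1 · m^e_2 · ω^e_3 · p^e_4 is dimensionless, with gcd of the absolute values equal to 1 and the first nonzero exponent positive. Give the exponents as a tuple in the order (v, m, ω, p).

(1, -1, -3, 1)

M: e_1·(0) + e_2·(1) + e_3·(0) + e_4·(1) = 0
L: e_1·(1) + e_2·(0) + e_3·(0) + e_4·(-1) = 0
T: e_1·(-1) + e_2·(0) + e_3·(-1) + e_4·(-2) = 0
Solving this homogeneous linear system for the smallest-integer solution (first nonzero entry positive) gives (1, -1, -3, 1).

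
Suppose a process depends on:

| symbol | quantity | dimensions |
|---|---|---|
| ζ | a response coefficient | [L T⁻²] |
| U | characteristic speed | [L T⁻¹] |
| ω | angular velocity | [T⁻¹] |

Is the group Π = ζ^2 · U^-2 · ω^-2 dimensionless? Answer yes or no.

yes

Sum the exponent of each base dimension across the product:
  L: 2·[ζ]_L − 2·[U]_L − 2·[ω]_L = 2·(1) − 2·(1) − 2·(0) = 0
  T: 2·[ζ]_T − 2·[U]_T − 2·[ω]_T = 2·(-2) − 2·(-1) − 2·(-1) = 0
All base exponents vanish — dimensionless.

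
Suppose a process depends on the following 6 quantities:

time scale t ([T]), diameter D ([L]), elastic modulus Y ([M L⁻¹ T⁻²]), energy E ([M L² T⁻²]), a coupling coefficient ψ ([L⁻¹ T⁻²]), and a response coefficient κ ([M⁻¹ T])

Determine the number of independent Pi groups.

3

There are 6 variables and 3 base dimensions (M, L, T).
The dimension matrix has rank 3.
Independent dimensionless groups: 6 − 3 = 3.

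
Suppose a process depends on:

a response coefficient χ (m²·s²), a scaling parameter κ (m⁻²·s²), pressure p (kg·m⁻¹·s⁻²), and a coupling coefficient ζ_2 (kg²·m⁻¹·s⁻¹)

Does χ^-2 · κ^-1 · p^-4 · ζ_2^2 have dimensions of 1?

yes

Sum the exponent of each base dimension across the product:
  M: −2·[χ]_M − [κ]_M − 4·[p]_M + 2·[ζ_2]_M = −2·(0) − (0) − 4·(1) + 2·(2) = 0
  L: −2·[χ]_L − [κ]_L − 4·[p]_L + 2·[ζ_2]_L = −2·(2) − (-2) − 4·(-1) + 2·(-1) = 0
  T: −2·[χ]_T − [κ]_T − 4·[p]_T + 2·[ζ_2]_T = −2·(2) − (2) − 4·(-2) + 2·(-1) = 0
All base exponents vanish — dimensionless.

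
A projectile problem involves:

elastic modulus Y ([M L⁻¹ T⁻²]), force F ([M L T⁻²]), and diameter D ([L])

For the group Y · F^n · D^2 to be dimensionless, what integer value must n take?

-1

Balance the M exponent: (1)·n from F, plus (1) + 2·(0) = 1 from the rest, must sum to zero.
n + 1 = 0, so n = -1.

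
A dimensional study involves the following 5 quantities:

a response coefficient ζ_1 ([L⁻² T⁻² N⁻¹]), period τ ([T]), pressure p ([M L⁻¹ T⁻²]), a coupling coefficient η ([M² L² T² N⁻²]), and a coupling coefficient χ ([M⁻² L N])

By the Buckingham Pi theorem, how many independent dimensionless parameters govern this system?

1

There are 5 variables and 4 base dimensions (M, L, T, N).
The dimension matrix has rank 4.
Independent dimensionless groups: 5 − 4 = 1.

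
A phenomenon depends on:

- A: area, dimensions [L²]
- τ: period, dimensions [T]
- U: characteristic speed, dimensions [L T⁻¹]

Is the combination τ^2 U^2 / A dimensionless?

yes

Sum the exponent of each base dimension across the product:
  M: −[A]_M + 2·[τ]_M + 2·[U]_M = −(0) + 2·(0) + 2·(0) = 0
  L: −[A]_L + 2·[τ]_L + 2·[U]_L = −(2) + 2·(0) + 2·(1) = 0
  T: −[A]_T + 2·[τ]_T + 2·[U]_T = −(0) + 2·(1) + 2·(-1) = 0
All base exponents vanish — dimensionless.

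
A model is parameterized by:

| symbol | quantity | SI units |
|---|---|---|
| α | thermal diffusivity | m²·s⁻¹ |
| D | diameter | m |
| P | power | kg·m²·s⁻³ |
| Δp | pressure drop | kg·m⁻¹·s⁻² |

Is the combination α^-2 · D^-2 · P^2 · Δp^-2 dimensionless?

Sum the exponent of each base dimension across the product:
  M: −2·[α]_M − 2·[D]_M + 2·[P]_M − 2·[Δp]_M = −2·(0) − 2·(0) + 2·(1) − 2·(1) = 0
  L: −2·[α]_L − 2·[D]_L + 2·[P]_L − 2·[Δp]_L = −2·(2) − 2·(1) + 2·(2) − 2·(-1) = 0
  T: −2·[α]_T − 2·[D]_T + 2·[P]_T − 2·[Δp]_T = −2·(-1) − 2·(0) + 2·(-3) − 2·(-2) = 0
All base exponents vanish — dimensionless.

yes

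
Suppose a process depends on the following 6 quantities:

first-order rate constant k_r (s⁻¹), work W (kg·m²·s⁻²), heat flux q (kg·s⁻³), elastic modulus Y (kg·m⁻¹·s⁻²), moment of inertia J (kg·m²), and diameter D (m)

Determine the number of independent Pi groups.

3

There are 6 variables and 3 base dimensions (M, L, T).
The dimension matrix has rank 3.
Independent dimensionless groups: 6 − 3 = 3.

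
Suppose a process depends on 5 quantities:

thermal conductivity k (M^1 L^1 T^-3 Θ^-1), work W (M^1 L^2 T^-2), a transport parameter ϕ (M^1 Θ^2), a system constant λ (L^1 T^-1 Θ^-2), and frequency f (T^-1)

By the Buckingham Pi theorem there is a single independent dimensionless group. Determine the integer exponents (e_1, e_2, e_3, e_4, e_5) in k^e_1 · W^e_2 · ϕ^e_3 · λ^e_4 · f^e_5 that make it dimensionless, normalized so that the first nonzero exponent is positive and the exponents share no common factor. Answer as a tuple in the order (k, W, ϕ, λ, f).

(2, 1, -3, -4, -4)

M: e_1·(1) + e_2·(1) + e_3·(1) + e_4·(0) + e_5·(0) = 0
L: e_1·(1) + e_2·(2) + e_3·(0) + e_4·(1) + e_5·(0) = 0
T: e_1·(-3) + e_2·(-2) + e_3·(0) + e_4·(-1) + e_5·(-1) = 0
Θ: e_1·(-1) + e_2·(0) + e_3·(2) + e_4·(-2) + e_5·(0) = 0
Solving this homogeneous linear system for the smallest-integer solution (first nonzero entry positive) gives (2, 1, -3, -4, -4).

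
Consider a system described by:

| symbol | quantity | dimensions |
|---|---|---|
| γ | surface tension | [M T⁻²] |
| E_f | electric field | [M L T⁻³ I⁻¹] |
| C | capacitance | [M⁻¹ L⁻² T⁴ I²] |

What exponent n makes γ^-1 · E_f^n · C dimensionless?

Balance the M exponent: (1)·n from E_f, plus −(1) + (-1) = -2 from the rest, must sum to zero.
n − 2 = 0, so n = 2.

2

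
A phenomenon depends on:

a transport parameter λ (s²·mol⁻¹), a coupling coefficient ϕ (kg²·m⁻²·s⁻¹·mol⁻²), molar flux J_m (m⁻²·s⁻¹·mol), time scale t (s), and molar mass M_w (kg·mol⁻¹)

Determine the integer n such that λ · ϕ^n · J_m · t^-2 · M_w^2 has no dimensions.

Balance the M exponent: (2)·n from ϕ, plus (0) + (0) − 2·(0) + 2·(1) = 2 from the rest, must sum to zero.
2n + 2 = 0, so n = -1.

-1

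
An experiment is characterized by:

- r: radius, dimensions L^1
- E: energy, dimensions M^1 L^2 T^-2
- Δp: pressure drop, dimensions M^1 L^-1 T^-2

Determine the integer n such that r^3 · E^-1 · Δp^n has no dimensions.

1

Balance the M exponent: (1)·n from Δp, plus 3·(0) − (1) = -1 from the rest, must sum to zero.
n − 1 = 0, so n = 1.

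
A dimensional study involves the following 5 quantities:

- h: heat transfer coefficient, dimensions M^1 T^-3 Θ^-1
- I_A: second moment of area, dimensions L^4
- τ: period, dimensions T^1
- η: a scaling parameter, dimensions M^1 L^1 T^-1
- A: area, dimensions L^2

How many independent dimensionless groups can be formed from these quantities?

1

There are 5 variables and 4 base dimensions (M, L, T, Θ).
The dimension matrix has rank 4.
Independent dimensionless groups: 5 − 4 = 1.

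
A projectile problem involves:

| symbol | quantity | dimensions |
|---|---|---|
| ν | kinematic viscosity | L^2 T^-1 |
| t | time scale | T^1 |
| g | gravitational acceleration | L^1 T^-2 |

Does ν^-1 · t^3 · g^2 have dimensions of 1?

yes

Sum the exponent of each base dimension across the product:
  L: −[ν]_L + 3·[t]_L + 2·[g]_L = −(2) + 3·(0) + 2·(1) = 0
  T: −[ν]_T + 3·[t]_T + 2·[g]_T = −(-1) + 3·(1) + 2·(-2) = 0
All base exponents vanish — dimensionless.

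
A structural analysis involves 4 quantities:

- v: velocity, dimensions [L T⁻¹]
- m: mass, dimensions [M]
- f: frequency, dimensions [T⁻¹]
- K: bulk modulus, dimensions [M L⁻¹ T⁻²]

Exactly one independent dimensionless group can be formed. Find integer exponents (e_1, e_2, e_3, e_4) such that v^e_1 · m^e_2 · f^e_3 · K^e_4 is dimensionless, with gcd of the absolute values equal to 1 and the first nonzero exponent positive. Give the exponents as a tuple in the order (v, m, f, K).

(1, -1, -3, 1)

M: e_1·(0) + e_2·(1) + e_3·(0) + e_4·(1) = 0
L: e_1·(1) + e_2·(0) + e_3·(0) + e_4·(-1) = 0
T: e_1·(-1) + e_2·(0) + e_3·(-1) + e_4·(-2) = 0
Solving this homogeneous linear system for the smallest-integer solution (first nonzero entry positive) gives (1, -1, -3, 1).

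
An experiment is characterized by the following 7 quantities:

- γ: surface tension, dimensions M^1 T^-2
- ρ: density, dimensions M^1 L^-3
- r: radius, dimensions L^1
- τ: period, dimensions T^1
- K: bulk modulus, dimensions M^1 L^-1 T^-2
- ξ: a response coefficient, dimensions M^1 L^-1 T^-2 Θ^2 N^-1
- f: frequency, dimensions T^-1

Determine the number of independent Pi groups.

3

There are 7 variables and 5 base dimensions (M, L, T, Θ, N).
The dimension matrix has rank 4 (less than 5: the dimension vectors are linearly dependent).
Independent dimensionless groups: 7 − 4 = 3.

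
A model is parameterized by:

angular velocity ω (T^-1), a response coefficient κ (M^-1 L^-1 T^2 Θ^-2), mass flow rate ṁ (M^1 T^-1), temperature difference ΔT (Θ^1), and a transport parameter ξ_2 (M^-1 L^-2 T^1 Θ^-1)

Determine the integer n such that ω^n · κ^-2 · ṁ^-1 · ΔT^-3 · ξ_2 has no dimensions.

-2

Balance the T exponent: (-1)·n from ω, plus −2·(2) − (-1) − 3·(0) + (1) = -2 from the rest, must sum to zero.
−n − 2 = 0, so n = -2.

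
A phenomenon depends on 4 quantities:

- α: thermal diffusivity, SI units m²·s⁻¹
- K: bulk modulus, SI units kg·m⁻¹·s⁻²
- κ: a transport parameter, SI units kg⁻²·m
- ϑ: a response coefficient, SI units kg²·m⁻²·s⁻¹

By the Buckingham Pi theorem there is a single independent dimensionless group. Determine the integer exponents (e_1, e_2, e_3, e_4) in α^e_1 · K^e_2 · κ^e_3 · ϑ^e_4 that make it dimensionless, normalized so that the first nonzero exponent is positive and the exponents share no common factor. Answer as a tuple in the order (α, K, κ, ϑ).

(1, -2, 2, 3)

M: e_1·(0) + e_2·(1) + e_3·(-2) + e_4·(2) = 0
L: e_1·(2) + e_2·(-1) + e_3·(1) + e_4·(-2) = 0
T: e_1·(-1) + e_2·(-2) + e_3·(0) + e_4·(-1) = 0
Solving this homogeneous linear system for the smallest-integer solution (first nonzero entry positive) gives (1, -2, 2, 3).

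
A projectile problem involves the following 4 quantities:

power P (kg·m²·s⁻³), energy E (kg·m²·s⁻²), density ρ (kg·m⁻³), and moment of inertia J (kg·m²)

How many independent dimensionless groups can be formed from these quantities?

1

There are 4 variables and 3 base dimensions (M, L, T).
The dimension matrix has rank 3.
Independent dimensionless groups: 4 − 3 = 1.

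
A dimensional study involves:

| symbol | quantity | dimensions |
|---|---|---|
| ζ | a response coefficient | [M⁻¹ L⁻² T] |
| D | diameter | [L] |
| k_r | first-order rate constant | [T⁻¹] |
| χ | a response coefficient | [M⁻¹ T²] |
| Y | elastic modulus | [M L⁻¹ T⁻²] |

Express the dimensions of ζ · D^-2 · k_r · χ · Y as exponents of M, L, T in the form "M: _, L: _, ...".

M: -1, L: -5, T: 0

Collect each base-dimension exponent across the product:
  M: (-1) − 2·(0) + (0) + (-1) + (1) = -1
  L: (-2) − 2·(1) + (0) + (0) + (-1) = -5
  T: (1) − 2·(0) + (-1) + (2) + (-2) = 0
So the dimensions are [M⁻¹ L⁻⁵].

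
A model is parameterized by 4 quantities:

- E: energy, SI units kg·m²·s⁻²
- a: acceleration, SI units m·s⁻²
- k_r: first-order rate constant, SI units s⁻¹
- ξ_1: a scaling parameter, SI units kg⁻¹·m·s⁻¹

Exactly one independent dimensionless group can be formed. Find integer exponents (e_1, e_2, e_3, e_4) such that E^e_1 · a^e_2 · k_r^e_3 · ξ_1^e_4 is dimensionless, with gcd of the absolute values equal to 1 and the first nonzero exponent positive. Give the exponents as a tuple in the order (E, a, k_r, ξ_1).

M: e_1·(1) + e_2·(0) + e_3·(0) + e_4·(-1) = 0
L: e_1·(2) + e_2·(1) + e_3·(0) + e_4·(1) = 0
T: e_1·(-2) + e_2·(-2) + e_3·(-1) + e_4·(-1) = 0
Solving this homogeneous linear system for the smallest-integer solution (first nonzero entry positive) gives (1, -3, 3, 1).

(1, -3, 3, 1)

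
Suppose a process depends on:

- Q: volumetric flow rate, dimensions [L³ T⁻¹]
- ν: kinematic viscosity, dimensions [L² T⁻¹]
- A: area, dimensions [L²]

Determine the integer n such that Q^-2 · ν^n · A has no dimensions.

Balance the L exponent: (2)·n from ν, plus −2·(3) + (2) = -4 from the rest, must sum to zero.
2n − 4 = 0, so n = 2.

2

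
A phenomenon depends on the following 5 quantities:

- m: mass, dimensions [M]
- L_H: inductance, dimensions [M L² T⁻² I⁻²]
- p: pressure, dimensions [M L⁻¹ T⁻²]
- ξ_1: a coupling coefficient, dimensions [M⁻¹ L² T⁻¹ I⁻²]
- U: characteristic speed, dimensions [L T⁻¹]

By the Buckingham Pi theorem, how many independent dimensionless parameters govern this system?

There are 5 variables and 4 base dimensions (M, L, T, I).
The dimension matrix has rank 4.
Independent dimensionless groups: 5 − 4 = 1.

1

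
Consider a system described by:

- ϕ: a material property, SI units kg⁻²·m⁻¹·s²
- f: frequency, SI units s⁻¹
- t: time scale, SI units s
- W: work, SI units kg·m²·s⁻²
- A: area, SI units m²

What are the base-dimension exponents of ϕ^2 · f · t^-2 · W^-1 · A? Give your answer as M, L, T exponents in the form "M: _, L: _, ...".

M: -5, L: -2, T: 3

Collect each base-dimension exponent across the product:
  M: 2·(-2) + (0) − 2·(0) − (1) + (0) = -5
  L: 2·(-1) + (0) − 2·(0) − (2) + (2) = -2
  T: 2·(2) + (-1) − 2·(1) − (-2) + (0) = 3
So the dimensions are [M⁻⁵ L⁻² T³].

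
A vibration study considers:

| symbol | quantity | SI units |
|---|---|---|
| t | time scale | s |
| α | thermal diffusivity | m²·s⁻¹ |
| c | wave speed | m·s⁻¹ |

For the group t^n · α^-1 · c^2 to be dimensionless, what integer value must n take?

1

Balance the T exponent: (1)·n from t, plus −(-1) + 2·(-1) = -1 from the rest, must sum to zero.
n − 1 = 0, so n = 1.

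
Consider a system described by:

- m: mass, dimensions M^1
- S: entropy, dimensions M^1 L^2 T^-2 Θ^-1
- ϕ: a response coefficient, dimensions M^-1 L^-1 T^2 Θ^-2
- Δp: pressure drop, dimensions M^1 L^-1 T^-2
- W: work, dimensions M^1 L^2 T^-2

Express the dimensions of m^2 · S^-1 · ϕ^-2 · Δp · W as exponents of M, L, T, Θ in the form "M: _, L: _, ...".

M: 5, L: 1, T: -6, Θ: 5

Collect each base-dimension exponent across the product:
  M: 2·(1) − (1) − 2·(-1) + (1) + (1) = 5
  L: 2·(0) − (2) − 2·(-1) + (-1) + (2) = 1
  T: 2·(0) − (-2) − 2·(2) + (-2) + (-2) = -6
  Θ: 2·(0) − (-1) − 2·(-2) + (0) + (0) = 5
So the dimensions are [M⁵ L T⁻⁶ Θ⁵].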